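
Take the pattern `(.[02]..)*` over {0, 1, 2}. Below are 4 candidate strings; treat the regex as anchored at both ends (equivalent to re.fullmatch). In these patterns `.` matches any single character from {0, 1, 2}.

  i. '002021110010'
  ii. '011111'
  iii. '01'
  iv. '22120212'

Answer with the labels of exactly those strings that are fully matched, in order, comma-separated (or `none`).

i. '002021110010' → no match
ii. '011111' → no match
iii. '01' → no match
iv. '22120212' → match

iv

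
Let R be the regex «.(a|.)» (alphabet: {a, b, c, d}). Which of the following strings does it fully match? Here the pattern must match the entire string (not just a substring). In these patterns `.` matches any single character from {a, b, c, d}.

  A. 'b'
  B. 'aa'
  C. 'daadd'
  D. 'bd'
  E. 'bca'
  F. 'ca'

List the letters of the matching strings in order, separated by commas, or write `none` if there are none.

B, D, F

A → no match
B → match
C → no match
D → match
E → no match
F → match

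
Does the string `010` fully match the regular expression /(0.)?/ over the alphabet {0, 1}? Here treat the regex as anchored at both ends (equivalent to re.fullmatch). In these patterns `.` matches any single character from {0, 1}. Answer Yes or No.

No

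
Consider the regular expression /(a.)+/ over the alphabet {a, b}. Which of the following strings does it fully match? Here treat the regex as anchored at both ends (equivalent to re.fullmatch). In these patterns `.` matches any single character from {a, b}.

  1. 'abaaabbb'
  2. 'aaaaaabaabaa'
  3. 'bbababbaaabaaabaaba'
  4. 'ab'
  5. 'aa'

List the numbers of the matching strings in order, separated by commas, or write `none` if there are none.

1 → no match
2 → no match
3 → no match — must start with 'a'
4 → match
5 → match

4, 5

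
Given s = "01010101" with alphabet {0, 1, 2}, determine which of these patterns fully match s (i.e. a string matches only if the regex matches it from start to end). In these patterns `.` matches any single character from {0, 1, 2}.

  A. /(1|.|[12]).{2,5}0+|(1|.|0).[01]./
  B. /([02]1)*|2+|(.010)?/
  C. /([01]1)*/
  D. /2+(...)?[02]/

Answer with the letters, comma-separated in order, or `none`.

A → no match
B → match
C → match
D → no match — must start with "2"

B, C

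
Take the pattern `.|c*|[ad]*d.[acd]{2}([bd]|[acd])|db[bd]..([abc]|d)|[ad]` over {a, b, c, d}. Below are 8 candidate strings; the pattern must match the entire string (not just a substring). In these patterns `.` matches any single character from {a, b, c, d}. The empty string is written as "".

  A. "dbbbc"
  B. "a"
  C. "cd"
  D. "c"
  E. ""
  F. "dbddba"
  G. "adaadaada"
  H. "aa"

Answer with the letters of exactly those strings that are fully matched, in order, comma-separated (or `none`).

A → no match
B → match
C → no match
D → match
E → match
F → match
G → match
H → no match

B, D, E, F, G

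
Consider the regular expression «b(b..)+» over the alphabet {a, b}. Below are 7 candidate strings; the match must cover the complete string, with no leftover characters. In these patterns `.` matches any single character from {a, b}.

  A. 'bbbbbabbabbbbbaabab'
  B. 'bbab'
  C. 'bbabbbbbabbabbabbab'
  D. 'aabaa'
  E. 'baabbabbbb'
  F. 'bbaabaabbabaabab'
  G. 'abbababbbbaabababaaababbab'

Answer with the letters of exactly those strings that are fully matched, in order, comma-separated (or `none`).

A, B, C, F

A → match
B → match
C → match
D → no match — must start with 'bb'
E → no match — must start with 'bb'
F → match
G → no match — must start with 'bb'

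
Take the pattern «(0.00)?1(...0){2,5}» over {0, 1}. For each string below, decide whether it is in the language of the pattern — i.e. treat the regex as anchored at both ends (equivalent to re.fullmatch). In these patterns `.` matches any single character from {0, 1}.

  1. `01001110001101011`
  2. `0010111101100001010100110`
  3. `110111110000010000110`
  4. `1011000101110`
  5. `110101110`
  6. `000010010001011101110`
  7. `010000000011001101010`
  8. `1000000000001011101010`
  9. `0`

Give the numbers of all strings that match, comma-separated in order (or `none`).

4, 5, 6

1 → no match — must end with `0`
2 → no match
3 → no match
4 → match
5 → match
6 → match
7 → no match
8 → no match
9 → no match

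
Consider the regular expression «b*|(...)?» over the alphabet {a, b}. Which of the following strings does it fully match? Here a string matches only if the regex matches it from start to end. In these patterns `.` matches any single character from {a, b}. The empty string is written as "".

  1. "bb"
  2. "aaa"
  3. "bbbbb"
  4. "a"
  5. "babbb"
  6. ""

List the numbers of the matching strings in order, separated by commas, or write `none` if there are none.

1, 2, 3, 6

1. "bb" → match
2. "aaa" → match
3. "bbbbb" → match
4. "a" → no match
5. "babbb" → no match
6. "" → match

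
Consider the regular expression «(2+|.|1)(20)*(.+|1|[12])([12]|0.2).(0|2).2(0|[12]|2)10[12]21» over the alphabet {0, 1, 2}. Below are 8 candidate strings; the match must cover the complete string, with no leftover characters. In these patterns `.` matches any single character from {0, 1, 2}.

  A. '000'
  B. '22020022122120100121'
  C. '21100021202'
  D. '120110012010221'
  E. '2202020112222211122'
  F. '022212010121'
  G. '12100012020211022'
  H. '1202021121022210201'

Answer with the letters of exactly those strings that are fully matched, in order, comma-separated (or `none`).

D

A → no match — must end with '21'
B → no match
C → no match — must end with '21'
D → match
E → no match — must end with '21'
F → no match
G → no match — must end with '21'
H → no match — must end with '21'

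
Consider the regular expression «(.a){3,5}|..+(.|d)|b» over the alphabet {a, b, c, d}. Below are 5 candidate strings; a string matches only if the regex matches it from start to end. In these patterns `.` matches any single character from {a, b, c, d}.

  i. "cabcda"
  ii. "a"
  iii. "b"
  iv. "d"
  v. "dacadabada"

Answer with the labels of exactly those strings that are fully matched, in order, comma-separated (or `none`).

i, iii, v

i. "cabcda" → match
ii. "a" → no match
iii. "b" → match
iv. "d" → no match
v. "dacadabada" → match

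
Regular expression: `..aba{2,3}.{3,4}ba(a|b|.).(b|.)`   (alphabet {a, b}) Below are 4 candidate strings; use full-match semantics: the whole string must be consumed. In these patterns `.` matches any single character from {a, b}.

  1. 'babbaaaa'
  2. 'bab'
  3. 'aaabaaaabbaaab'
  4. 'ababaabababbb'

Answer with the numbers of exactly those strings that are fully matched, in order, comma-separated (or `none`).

1. 'babbaaaa' → no match
2. 'bab' → no match
3 → match
4 → no match

3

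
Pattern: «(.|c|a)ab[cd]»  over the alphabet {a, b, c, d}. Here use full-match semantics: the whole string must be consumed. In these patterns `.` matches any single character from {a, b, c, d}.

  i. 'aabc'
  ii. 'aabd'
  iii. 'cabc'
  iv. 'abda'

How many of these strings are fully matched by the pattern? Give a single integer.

3

i → match
ii → match
iii → match
iv → no match
Total matched: 3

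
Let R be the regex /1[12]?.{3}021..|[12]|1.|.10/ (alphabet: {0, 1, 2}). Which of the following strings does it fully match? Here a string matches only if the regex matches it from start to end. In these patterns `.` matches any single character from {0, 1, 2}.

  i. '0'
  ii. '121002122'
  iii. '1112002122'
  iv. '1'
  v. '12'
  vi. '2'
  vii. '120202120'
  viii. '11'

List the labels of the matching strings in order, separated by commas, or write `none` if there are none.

i. '0' → no match
ii. '121002122' → match
iii. '1112002122' → match
iv. '1' → match
v. '12' → match
vi. '2' → match
vii. '120202120' → match
viii. '11' → match

ii, iii, iv, v, vi, vii, viii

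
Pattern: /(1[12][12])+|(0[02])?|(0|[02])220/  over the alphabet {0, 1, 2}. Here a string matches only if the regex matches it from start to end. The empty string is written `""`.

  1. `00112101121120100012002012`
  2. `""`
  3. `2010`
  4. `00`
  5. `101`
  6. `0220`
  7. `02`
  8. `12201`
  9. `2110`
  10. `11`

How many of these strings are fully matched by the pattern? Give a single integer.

1 → no match
2 → match
3 → no match
4 → match
5 → no match
6 → match
7 → match
8 → no match
9 → no match
10 → no match
Total matched: 4

4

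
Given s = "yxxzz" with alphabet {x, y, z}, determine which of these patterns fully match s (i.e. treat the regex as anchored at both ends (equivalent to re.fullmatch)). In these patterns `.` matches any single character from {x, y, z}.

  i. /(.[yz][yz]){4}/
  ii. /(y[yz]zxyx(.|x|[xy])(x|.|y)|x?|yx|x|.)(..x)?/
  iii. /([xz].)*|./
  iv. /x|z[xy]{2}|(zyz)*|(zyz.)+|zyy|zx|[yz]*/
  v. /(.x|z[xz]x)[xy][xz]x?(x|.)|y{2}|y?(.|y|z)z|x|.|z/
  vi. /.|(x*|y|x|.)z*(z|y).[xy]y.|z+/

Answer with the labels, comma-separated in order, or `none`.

i → no match
ii → no match
iii → no match
iv → no match
v → match
vi → no match

v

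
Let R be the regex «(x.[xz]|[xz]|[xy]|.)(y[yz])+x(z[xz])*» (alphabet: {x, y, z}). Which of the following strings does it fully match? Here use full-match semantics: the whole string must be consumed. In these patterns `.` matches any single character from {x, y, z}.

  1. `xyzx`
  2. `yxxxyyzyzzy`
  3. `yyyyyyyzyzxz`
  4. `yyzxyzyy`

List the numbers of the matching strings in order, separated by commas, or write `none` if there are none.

1. `xyzx` → match
2. `yxxxyyzyzzy` → no match
3. `yyyyyyyzyzxz` → no match
4. `yyzxyzyy` → no match

1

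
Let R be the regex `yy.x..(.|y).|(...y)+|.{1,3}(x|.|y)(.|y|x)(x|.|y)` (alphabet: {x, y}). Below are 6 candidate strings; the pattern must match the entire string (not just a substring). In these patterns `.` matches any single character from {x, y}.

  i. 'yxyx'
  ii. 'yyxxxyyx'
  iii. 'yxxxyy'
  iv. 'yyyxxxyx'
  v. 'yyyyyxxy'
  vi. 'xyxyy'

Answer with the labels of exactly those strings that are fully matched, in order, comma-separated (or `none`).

i → match
ii → match
iii → match
iv → match
v → match
vi → match

i, ii, iii, iv, v, vi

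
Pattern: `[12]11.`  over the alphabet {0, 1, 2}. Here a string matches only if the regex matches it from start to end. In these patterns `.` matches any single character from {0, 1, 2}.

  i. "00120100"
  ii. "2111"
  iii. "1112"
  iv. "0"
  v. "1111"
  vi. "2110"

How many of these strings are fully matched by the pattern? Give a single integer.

4

i → no match
ii → match
iii → match
iv → no match
v → match
vi → match
Total matched: 4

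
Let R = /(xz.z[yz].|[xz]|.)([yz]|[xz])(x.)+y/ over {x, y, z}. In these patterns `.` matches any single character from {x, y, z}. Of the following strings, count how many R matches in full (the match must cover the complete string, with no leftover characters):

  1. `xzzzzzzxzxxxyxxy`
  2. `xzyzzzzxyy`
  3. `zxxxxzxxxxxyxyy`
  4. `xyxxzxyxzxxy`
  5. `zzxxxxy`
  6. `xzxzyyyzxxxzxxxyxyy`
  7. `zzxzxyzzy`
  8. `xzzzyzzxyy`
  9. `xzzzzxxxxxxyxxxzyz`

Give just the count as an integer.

1 → match
2 → match
3 → match
4 → no match
5 → match
6 → no match
7 → no match
8 → match
9 → no match — must end with `y`
Total matched: 5

5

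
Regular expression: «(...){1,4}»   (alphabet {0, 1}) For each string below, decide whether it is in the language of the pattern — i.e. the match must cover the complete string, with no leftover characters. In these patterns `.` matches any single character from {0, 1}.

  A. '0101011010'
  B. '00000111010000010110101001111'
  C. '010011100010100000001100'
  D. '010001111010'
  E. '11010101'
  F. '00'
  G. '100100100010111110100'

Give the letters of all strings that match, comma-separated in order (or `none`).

D

A → no match
B → no match
C → no match
D → match
E → no match
F → no match
G → no match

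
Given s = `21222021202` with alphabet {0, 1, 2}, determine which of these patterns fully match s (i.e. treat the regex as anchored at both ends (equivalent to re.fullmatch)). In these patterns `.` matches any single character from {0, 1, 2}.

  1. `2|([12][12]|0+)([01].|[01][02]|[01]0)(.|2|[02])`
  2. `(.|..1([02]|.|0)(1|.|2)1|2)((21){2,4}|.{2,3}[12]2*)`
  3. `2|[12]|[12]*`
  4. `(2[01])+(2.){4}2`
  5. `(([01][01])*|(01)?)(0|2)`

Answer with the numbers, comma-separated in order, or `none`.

1 → no match
2 → no match
3 → no match
4 → match
5 → no match

4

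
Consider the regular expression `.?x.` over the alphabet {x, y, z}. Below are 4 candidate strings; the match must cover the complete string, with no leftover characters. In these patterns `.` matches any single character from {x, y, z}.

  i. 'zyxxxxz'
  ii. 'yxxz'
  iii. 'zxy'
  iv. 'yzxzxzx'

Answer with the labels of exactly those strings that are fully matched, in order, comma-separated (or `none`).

iii

i → no match
ii → no match
iii → match
iv → no match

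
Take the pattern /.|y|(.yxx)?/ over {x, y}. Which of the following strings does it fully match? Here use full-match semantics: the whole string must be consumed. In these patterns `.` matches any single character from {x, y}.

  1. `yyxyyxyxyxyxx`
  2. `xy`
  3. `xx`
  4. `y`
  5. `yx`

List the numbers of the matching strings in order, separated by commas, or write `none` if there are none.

1 → no match
2 → no match
3 → no match
4 → match
5 → no match

4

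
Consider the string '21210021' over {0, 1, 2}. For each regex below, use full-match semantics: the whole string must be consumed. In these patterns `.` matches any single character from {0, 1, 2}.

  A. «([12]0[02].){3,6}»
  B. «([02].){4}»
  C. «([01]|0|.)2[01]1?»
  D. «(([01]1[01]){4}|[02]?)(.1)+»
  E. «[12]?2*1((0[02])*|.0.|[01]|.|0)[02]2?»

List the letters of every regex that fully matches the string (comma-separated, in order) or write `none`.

A → no match
B → match
C → no match
D → no match
E → no match

B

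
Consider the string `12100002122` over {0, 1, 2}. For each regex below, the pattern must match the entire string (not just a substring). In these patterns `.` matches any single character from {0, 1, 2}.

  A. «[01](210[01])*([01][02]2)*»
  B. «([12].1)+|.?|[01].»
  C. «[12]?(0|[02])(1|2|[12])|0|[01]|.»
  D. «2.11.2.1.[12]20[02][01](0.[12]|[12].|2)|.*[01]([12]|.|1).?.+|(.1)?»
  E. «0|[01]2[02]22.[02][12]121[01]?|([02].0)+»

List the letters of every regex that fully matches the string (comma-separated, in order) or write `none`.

A, D

A → match
B → no match
C → no match
D → match
E → no match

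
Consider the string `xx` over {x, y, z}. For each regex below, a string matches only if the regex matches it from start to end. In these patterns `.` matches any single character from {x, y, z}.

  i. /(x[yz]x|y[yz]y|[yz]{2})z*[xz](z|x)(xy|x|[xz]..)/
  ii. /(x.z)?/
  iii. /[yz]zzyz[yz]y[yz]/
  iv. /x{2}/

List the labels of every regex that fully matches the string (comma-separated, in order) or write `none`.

iv

i → no match
ii → no match
iii → no match
iv → match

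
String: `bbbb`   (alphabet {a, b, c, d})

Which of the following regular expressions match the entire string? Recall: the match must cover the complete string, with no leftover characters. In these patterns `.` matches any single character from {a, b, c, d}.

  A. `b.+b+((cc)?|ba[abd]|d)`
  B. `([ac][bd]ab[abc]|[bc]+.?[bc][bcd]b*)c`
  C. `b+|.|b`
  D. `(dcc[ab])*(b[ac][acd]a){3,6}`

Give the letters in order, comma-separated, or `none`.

A → match
B → no match — must end with `c`
C → match
D → no match — must end with `a`

A, C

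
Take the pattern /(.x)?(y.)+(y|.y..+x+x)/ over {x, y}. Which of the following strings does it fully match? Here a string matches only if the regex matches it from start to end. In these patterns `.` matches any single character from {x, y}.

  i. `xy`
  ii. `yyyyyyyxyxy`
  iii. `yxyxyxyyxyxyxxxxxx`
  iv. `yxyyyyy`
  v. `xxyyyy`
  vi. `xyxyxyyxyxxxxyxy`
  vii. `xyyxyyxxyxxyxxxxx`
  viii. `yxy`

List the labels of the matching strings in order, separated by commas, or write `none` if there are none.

ii, iii, iv, viii

i → no match
ii → match
iii → match
iv → match
v → no match
vi → no match
vii → no match
viii → match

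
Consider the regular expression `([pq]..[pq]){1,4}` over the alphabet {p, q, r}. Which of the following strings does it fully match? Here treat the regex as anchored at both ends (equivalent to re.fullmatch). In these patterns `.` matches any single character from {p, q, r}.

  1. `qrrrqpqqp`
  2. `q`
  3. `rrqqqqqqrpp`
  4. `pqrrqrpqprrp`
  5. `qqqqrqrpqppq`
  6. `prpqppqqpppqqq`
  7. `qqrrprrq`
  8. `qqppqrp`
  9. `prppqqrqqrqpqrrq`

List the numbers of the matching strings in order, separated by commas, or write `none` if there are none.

9

1. `qrrrqpqqp` → no match
2. `q` → no match
3. `rrqqqqqqrpp` → no match
4. `pqrrqrpqprrp` → no match
5. `qqqqrqrpqppq` → no match
6 → no match
7. `qqrrprrq` → no match
8. `qqppqrp` → no match
9 → match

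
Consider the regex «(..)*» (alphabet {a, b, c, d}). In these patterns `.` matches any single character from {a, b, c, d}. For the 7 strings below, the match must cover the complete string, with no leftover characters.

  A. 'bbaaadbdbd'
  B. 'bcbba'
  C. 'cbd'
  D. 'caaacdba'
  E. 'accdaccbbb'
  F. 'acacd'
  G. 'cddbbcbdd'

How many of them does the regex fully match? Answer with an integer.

3

A → match
B → no match
C → no match
D → match
E → match
F → no match
G → no match
Total matched: 3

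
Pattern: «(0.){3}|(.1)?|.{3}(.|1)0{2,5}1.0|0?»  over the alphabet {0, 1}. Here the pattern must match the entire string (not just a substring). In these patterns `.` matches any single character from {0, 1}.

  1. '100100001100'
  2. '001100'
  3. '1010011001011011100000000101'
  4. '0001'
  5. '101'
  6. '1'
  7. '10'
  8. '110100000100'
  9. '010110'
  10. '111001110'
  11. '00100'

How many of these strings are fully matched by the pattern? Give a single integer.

1 → no match
2 → no match
3 → no match
4 → no match
5 → no match
6 → no match
7 → no match
8 → match
9 → no match
10 → no match
11 → no match
Total matched: 1

1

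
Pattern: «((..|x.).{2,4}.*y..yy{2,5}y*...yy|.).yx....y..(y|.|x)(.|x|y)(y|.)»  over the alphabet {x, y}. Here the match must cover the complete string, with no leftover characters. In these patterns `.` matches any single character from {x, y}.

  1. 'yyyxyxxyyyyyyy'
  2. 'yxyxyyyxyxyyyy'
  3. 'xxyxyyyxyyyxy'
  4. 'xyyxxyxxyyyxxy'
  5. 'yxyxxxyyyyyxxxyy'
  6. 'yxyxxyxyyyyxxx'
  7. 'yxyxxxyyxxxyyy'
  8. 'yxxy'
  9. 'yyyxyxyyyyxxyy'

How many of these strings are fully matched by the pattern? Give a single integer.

5

1 → match
2 → match
3 → no match
4 → match
5 → no match
6 → match
7 → no match
8 → no match
9 → match
Total matched: 5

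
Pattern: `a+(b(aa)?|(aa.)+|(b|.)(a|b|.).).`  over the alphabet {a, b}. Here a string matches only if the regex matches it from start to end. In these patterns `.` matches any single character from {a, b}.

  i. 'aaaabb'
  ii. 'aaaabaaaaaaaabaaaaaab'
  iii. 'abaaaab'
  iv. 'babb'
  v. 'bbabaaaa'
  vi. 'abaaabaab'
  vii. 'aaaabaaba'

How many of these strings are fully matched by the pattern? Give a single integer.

3

i → match
ii → match
iii → no match
iv → no match — must start with 'a'
v → no match — must start with 'a'
vi → no match
vii → match
Total matched: 3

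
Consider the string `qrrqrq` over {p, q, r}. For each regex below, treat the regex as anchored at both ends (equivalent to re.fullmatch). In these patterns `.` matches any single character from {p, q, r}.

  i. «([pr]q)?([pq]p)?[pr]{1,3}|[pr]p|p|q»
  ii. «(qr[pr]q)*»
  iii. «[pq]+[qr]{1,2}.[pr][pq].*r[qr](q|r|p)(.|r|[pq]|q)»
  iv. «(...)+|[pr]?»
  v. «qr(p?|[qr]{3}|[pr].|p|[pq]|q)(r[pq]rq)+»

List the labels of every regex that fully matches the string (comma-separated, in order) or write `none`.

i → no match
ii → no match
iii → no match
iv → match
v → match

iv, v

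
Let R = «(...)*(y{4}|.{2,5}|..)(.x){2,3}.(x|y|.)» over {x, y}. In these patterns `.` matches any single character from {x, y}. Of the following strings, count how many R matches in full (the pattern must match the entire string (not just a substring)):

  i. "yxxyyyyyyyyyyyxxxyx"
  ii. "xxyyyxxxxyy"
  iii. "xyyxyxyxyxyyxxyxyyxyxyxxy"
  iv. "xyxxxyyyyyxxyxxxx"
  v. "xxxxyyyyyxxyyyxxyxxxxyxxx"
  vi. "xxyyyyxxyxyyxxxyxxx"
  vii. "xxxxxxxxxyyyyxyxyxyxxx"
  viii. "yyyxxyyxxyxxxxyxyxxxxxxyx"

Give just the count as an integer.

7

i → match
ii. "xxyyyxxxxyy" → match
iii → match
iv → no match
v → match
vi → match
vii → match
viii → match
Total matched: 7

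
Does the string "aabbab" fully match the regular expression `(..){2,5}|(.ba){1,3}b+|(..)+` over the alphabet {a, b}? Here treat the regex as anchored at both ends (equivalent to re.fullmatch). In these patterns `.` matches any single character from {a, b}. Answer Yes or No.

Yes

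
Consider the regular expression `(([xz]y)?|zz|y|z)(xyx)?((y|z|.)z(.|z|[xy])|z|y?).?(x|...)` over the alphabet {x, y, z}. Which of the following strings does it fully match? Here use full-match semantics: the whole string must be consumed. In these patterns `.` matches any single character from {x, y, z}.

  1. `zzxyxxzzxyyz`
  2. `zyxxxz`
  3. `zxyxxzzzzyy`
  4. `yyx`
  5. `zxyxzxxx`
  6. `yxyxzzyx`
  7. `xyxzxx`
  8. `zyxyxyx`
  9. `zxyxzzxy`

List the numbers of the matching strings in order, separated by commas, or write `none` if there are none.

1 → match
2 → match
3 → match
4 → match
5 → match
6 → match
7 → match
8 → match
9 → match

1, 2, 3, 4, 5, 6, 7, 8, 9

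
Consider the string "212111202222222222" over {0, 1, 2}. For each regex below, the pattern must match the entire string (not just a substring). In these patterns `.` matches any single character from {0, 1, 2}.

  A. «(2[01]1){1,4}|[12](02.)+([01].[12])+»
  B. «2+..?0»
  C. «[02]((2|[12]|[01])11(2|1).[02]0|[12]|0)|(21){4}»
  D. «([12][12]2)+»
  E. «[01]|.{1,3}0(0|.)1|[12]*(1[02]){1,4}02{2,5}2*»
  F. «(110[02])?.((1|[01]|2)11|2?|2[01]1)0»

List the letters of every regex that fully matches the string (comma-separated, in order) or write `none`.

A → no match
B → no match — must end with "0"
C → no match
D → no match
E → match
F → no match — must end with "0"

E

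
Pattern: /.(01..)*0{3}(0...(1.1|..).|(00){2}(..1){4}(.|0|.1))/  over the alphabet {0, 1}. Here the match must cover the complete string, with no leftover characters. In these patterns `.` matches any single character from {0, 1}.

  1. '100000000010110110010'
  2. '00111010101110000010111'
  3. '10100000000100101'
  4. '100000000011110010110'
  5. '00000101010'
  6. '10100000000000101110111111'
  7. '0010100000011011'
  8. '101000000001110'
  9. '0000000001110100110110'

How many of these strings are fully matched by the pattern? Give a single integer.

7

1 → match
2 → match
3 → no match
4 → match
5 → match
6 → match
7 → match
8 → match
9 → no match
Total matched: 7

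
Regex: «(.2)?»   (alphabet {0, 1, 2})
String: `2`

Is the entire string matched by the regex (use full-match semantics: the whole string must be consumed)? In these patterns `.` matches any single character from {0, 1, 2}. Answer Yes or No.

No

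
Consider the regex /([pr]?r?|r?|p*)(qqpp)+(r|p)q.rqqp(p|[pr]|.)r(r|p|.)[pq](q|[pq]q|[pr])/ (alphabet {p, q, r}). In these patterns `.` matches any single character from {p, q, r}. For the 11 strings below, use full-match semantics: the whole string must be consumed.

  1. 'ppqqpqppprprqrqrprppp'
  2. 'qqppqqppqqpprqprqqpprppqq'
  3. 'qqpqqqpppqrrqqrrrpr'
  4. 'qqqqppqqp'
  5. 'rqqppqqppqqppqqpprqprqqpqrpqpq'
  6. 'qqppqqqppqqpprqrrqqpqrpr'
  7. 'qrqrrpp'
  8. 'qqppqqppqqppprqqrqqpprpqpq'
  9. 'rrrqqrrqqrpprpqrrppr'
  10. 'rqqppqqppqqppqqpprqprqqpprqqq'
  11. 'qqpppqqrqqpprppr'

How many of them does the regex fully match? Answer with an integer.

4

1 → no match
2 → match
3 → no match
4 → no match
5 → match
6 → no match
7 → no match
8 → no match
9 → no match
10 → match
11 → match
Total matched: 4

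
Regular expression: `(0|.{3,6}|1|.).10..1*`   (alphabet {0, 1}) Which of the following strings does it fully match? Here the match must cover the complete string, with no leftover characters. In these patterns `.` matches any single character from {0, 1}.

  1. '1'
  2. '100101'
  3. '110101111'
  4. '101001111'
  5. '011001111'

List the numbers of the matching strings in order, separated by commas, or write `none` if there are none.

4, 5

1 → no match
2 → no match
3 → no match
4 → match
5 → match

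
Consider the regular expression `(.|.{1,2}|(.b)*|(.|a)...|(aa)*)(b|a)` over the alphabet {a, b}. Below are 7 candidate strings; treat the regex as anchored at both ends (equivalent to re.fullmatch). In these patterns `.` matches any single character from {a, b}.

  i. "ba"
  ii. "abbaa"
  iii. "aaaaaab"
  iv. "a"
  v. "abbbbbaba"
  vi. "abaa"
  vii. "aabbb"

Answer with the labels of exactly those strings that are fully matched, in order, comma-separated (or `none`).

i, ii, iii, iv, v, vii

i → match
ii → match
iii → match
iv → match
v → match
vi → no match
vii → match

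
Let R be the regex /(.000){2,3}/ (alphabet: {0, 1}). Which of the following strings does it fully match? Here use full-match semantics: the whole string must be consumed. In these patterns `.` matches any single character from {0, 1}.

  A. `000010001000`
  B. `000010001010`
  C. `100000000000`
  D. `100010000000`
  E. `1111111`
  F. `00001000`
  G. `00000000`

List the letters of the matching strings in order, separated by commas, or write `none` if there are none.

A. `000010001000` → match
B. `000010001010` → no match — must end with `000`
C. `100000000000` → match
D. `100010000000` → match
E. `1111111` → no match — must end with `000`
F. `00001000` → match
G. `00000000` → match

A, C, D, F, G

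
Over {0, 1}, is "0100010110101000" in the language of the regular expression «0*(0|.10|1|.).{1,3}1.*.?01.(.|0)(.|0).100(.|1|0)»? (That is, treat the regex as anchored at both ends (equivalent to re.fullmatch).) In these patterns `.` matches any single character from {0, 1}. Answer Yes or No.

Yes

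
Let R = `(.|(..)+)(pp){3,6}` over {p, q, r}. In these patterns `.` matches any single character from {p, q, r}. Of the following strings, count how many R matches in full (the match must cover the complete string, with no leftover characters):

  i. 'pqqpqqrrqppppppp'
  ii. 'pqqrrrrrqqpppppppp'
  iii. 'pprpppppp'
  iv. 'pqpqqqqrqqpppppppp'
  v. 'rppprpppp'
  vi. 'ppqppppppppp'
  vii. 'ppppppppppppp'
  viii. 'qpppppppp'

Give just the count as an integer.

i → match
ii → match
iii. 'pprpppppp' → no match
iv → match
v. 'rppprpppp' → no match
vi. 'ppqppppppppp' → match
vii → match
viii. 'qpppppppp' → match
Total matched: 6

6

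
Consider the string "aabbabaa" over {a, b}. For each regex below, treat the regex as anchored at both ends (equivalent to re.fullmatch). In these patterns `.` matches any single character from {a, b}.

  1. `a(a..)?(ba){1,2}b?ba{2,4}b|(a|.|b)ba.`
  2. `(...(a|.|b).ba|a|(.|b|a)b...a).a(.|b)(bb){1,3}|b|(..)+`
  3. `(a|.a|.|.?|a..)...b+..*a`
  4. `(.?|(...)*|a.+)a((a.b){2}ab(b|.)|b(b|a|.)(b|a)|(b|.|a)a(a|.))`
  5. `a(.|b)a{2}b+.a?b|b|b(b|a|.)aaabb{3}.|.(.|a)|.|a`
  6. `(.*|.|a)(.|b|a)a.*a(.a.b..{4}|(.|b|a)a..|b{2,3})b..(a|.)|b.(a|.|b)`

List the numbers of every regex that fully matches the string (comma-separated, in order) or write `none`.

2, 3, 4

1 → no match
2 → match
3 → match
4 → match
5 → no match
6 → no match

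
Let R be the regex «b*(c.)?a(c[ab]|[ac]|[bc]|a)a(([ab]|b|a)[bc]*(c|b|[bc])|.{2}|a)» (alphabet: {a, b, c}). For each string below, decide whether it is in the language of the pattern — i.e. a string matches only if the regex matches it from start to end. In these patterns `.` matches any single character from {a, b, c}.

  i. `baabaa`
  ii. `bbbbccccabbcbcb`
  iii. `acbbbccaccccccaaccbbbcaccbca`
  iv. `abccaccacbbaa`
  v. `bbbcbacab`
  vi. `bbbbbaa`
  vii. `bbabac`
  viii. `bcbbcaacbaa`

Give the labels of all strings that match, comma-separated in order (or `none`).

none

i → no match
ii → no match
iii → no match
iv → no match
v → no match
vi → no match
vii → no match
viii → no match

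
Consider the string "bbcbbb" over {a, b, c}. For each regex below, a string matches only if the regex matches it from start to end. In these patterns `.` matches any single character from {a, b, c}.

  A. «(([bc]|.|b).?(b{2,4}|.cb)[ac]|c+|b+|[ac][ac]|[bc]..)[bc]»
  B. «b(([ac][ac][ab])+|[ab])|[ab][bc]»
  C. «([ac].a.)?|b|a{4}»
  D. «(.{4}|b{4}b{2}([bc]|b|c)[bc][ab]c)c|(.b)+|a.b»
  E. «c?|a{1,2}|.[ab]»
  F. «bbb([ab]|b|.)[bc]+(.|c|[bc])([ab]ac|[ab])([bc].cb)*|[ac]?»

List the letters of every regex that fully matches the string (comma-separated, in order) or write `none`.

D

A → no match
B → no match
C → no match
D → match
E → no match
F → no match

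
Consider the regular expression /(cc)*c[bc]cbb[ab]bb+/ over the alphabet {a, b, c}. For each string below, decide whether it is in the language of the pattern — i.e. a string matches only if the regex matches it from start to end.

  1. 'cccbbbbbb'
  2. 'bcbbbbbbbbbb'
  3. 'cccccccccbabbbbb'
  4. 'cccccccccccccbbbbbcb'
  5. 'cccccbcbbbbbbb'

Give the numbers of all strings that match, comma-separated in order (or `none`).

1, 5

1 → match
2 → no match
3 → no match
4 → no match
5 → match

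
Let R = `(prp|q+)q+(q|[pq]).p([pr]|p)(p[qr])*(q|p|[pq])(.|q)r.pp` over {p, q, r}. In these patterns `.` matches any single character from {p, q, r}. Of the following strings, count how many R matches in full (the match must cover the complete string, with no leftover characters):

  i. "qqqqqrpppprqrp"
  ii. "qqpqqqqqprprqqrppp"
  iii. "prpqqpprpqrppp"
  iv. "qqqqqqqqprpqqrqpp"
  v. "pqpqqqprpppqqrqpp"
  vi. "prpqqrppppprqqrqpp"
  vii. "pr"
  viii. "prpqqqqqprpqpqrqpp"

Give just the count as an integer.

2

i → no match — must end with "pp"
ii → no match
iii → match
iv → no match
v → no match
vi → no match
vii → no match — must end with "pp"
viii → match
Total matched: 2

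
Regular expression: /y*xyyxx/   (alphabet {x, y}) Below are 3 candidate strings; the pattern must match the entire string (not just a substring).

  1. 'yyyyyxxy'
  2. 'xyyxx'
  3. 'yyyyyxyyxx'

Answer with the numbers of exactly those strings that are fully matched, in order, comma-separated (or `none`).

1 → no match — must end with 'xyyxx'
2 → match
3 → match

2, 3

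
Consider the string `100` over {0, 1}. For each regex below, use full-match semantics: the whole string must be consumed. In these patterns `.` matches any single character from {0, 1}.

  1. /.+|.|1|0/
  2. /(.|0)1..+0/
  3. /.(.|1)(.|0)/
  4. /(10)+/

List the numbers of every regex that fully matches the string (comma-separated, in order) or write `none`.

1 → match
2 → no match
3 → match
4 → no match — must end with `10`

1, 3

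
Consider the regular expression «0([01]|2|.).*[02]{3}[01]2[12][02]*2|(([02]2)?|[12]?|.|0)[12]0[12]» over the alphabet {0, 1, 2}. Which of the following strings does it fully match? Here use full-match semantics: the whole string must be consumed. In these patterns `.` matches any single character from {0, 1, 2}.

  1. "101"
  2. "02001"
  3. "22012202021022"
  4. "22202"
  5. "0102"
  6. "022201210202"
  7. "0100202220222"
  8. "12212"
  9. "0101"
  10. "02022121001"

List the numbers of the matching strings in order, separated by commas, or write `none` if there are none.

1, 4, 5, 6, 7, 9

1. "101" → match
2. "02001" → no match
3 → no match
4. "22202" → match
5. "0102" → match
6. "022201210202" → match
7 → match
8. "12212" → no match
9. "0101" → match
10. "02022121001" → no match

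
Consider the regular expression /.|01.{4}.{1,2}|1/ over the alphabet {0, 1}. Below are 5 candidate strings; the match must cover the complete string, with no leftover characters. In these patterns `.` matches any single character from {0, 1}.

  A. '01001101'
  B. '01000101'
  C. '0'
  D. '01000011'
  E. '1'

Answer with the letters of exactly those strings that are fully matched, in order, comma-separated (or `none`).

A → match
B → match
C → match
D → match
E → match

A, B, C, D, E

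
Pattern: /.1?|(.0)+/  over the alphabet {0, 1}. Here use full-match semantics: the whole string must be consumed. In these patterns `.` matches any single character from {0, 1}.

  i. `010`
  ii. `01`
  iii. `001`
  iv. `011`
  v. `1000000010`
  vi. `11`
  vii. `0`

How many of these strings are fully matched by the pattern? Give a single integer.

i → no match
ii → match
iii → no match
iv → no match
v → match
vi → match
vii → match
Total matched: 4

4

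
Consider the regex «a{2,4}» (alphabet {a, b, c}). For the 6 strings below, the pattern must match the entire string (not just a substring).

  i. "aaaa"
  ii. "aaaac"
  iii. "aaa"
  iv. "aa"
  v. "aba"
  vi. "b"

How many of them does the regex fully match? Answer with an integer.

3

i. "aaaa" → match
ii. "aaaac" → no match — must end with "a"
iii. "aaa" → match
iv. "aa" → match
v. "aba" → no match
vi. "b" → no match — must start with "a"
Total matched: 3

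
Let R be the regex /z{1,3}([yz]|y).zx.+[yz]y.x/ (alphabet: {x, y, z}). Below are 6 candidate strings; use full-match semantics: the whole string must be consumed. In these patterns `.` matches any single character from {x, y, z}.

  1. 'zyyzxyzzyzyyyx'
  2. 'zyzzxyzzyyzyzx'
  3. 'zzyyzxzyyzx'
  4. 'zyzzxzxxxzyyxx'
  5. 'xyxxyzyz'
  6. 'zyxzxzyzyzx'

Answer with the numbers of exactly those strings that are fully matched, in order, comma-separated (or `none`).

1 → match
2 → match
3 → match
4 → match
5 → no match — must start with 'z'
6 → match

1, 2, 3, 4, 6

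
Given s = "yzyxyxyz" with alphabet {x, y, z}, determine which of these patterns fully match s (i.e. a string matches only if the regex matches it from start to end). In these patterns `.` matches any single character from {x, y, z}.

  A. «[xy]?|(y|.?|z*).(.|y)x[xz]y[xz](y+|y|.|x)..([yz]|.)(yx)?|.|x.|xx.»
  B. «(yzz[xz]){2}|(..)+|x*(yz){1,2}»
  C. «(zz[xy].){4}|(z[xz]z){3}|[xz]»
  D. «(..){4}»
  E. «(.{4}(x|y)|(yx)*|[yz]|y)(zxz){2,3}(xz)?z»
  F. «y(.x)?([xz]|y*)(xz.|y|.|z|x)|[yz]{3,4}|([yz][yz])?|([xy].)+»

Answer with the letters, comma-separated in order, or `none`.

A → no match
B → match
C → no match
D → match
E → no match
F → match

B, D, F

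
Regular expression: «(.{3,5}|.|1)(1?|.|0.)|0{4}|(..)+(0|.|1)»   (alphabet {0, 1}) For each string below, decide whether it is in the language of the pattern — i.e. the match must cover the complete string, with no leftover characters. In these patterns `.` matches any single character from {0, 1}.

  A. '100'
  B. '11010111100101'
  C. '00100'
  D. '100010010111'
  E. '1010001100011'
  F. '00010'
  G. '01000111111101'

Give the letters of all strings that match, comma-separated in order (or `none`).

A, C, E, F

A. '100' → match
B → no match
C. '00100' → match
D. '100010010111' → no match
E → match
F. '00010' → match
G → no match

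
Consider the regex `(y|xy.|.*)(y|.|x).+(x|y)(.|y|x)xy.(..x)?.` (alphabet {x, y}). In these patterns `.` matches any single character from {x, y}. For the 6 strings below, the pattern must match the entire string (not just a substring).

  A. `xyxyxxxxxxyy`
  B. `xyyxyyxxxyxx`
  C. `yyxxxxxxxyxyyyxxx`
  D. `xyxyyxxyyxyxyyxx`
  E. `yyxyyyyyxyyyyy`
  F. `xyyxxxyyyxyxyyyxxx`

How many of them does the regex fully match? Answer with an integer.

A → no match
B → match
C → match
D → match
E → no match
F → match
Total matched: 4

4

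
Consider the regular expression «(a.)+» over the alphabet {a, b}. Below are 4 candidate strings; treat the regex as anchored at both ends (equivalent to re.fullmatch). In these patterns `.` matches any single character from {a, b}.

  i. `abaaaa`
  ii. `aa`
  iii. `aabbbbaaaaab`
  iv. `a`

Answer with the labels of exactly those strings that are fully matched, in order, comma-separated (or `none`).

i. `abaaaa` → match
ii. `aa` → match
iii. `aabbbbaaaaab` → no match
iv. `a` → no match

i, ii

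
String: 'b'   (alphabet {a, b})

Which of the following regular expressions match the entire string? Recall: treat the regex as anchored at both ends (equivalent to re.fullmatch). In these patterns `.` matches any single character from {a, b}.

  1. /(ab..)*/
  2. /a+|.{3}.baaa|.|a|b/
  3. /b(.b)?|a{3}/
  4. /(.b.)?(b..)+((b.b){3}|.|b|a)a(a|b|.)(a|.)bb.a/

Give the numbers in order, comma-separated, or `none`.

1 → no match
2 → match
3 → match
4 → no match — must end with 'a'

2, 3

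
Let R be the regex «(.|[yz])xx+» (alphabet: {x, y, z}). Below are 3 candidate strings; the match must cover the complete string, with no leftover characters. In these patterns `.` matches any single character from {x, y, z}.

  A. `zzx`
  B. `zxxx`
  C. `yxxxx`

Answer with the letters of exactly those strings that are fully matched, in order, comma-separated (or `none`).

A → no match
B → match
C → match

B, C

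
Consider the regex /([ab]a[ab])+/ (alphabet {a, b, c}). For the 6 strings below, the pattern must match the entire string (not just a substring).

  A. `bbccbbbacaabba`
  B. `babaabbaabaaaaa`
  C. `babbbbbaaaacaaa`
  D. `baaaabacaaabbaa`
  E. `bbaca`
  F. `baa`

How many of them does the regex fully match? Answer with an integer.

A → no match
B → match
C → no match
D → no match
E → no match
F → match
Total matched: 2

2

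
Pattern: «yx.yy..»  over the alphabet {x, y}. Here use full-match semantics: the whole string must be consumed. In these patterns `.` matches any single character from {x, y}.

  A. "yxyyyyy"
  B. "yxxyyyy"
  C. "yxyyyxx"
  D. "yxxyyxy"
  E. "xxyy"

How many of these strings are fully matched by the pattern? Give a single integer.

4

A → match
B → match
C → match
D → match
E → no match — must start with "yx"
Total matched: 4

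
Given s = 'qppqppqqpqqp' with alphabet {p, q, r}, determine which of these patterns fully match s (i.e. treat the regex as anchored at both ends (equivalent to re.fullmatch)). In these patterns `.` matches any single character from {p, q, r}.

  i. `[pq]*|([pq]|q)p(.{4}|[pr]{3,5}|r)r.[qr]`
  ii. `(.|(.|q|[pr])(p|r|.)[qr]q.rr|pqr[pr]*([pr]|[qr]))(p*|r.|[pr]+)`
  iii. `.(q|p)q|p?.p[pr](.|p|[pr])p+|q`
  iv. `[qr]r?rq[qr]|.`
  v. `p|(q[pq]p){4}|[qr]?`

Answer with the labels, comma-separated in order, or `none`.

i → match
ii → no match
iii → no match
iv → no match
v → match

i, v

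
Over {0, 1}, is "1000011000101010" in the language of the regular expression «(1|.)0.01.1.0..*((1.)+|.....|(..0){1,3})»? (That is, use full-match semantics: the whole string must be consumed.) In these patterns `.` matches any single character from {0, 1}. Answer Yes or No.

No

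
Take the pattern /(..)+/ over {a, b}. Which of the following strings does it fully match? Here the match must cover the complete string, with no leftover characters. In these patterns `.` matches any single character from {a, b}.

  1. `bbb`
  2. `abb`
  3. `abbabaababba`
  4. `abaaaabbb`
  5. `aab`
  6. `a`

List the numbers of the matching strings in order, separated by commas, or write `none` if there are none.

1 → no match
2 → no match
3 → match
4 → no match
5 → no match
6 → no match

3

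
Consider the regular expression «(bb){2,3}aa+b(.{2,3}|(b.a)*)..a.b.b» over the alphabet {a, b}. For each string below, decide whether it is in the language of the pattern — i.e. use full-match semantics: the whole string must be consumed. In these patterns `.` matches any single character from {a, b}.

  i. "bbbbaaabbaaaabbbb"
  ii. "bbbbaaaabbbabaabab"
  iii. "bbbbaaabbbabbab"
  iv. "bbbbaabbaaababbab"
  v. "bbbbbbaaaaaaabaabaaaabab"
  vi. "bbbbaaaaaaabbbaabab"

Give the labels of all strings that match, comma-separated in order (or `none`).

i → match
ii → match
iii → match
iv → match
v → match
vi → match

i, ii, iii, iv, v, vi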